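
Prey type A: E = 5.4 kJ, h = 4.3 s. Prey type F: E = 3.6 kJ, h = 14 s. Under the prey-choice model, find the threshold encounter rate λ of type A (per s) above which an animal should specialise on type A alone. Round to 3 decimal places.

0.060 per s

Drop type F once their profitability E₂/h₂ falls below the rate achievable on type A alone: E₂/h₂ = λE₁/(1 + λh₁).
Solve for λ: λE₁h₂ = E₂(1 + λh₁) → λ(E₁h₂ − E₂h₁) = E₂ → λ = E₂/(E₁h₂ − E₂h₁).
λ = 3.6/(5.4×14 − 3.6×4.3) = 3.6/60.12 = 0.05988 per s.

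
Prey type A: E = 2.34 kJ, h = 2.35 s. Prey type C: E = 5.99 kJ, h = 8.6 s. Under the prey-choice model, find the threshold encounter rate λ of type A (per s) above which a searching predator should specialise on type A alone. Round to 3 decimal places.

0.990 per s

At the threshold, the rate on type A alone equals the profitability of type C: λ·2.34/(1 + λ·2.35) = 5.99/8.6 = 0.6965.
Rearranging, λ(2.34 − 0.6965×2.35) = 0.6965, so λ = 0.6965/0.7032 = 0.9905 per s.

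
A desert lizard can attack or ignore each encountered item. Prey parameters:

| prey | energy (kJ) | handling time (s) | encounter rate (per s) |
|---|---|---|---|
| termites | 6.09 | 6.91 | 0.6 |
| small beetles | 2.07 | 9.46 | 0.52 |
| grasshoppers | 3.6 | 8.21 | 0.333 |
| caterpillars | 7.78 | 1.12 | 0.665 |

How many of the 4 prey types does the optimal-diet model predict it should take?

1

Rank by E/h (kJ/s): caterpillars 6.95, termites 0.881, grasshoppers 0.438, small beetles 0.219. Include each in turn until the next type's E/h falls below the running intake rate.
Rate on top 1: 2.965. termites: 0.881 < 2.965 → exclude; stop.
Optimal diet: caterpillars — 1 of 4 types.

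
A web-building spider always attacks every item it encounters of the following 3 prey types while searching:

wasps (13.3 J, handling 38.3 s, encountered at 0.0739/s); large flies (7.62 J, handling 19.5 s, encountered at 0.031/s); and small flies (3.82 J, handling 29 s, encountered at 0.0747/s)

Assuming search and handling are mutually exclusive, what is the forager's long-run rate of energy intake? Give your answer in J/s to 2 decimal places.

0.23 J/s

Energy encountered per unit search time: 0.0739×13.3 + 0.031×7.62 + 0.0747×3.82 = 1.504 J/s.
Handling time per unit search time: 0.0739×38.3 + 0.031×19.5 + 0.0747×29 = 5.601.
Rate = 1.504/(1 + 5.601) = 0.2279 J/s.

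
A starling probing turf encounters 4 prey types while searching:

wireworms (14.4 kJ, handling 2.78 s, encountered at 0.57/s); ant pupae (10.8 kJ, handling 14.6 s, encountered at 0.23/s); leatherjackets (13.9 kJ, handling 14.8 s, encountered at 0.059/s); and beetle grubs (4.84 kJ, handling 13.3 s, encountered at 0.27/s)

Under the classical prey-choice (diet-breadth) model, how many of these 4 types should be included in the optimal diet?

1

Rank by E/h (kJ/s): wireworms 5.18, leatherjackets 0.939, ant pupae 0.74, beetle grubs 0.364. Include each in turn until the next type's E/h falls below the running intake rate.
Rate on top 1: 3.176. leatherjackets: 0.939 < 3.176 → exclude; stop.
Optimal diet: wireworms — 1 of 4 types.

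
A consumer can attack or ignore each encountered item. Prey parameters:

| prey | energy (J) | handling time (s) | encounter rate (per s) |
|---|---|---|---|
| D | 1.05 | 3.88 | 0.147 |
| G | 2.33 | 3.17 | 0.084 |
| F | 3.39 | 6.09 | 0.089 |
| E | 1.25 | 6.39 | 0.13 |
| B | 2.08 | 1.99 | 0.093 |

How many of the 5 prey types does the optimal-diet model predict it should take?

3

E/h in descending order: B 1.05, G 0.735, F 0.557, D 0.271, E 0.196 J/s. The optimal diet is the largest prefix of this list for which every included type satisfies E_i/h_i > R on the types above it.
Rate on top 1: 0.1632. G: 0.735 > 0.1632 → include.
Rate on top 2: 0.2681. F: 0.557 > 0.2681 → include.
Rate on top 3: 0.3466. D: 0.271 < 0.3466 → exclude; stop.
Optimal diet: B, G, F — 3 of 5 types.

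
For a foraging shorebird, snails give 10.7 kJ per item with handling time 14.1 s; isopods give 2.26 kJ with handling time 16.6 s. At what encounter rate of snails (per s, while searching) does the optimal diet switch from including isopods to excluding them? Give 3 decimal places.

0.016 per s

The zero-one rule: include isopods iff E₂/h₂ > λE₁/(1+λh₁). Equality gives the switch point.
λE₁h₂ = E₂ + λE₂h₁ ⇒ λ = E₂/(E₁h₂ − E₂h₁) = 2.26/(177.6 − 31.87) = 0.01551 per s.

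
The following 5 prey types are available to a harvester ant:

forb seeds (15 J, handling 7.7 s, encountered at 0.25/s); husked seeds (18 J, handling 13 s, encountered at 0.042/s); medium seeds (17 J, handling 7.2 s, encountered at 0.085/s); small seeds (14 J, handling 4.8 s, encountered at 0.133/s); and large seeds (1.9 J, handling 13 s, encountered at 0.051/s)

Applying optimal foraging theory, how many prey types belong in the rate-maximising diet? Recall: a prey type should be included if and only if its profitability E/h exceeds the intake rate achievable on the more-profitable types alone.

3

E/h in descending order: small seeds 2.92, medium seeds 2.36, forb seeds 1.95, husked seeds 1.38, large seeds 0.146 J/s. The optimal diet is the largest prefix of this list for which every included type satisfies E_i/h_i > R on the types above it.
Rate on top 1: 1.136. medium seeds: 2.36 > 1.136 → include.
Rate on top 2: 1.47. forb seeds: 1.95 > 1.47 → include.
Rate on top 3: 1.69. husked seeds: 1.38 < 1.69 → exclude; stop.
Optimal diet: small seeds, medium seeds, forb seeds — 3 of 5 types.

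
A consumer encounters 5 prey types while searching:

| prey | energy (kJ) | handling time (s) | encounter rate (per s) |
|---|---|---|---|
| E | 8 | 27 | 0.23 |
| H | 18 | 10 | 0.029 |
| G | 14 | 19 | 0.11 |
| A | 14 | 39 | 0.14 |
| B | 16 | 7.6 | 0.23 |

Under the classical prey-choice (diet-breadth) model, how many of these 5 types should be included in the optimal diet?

Profitabilities (E/h, kJ/s): B 2.11, H 1.8, G 0.737, A 0.359, E 0.296. Add prey in this order while the next type's profitability exceeds the intake rate on those already taken.
Rate on top 1: 1.339. H: 1.8 > 1.339 → include.
Rate on top 2: 1.383. G: 0.737 < 1.383 → exclude; stop.
Optimal diet: B, H — 2 of 5 types.

2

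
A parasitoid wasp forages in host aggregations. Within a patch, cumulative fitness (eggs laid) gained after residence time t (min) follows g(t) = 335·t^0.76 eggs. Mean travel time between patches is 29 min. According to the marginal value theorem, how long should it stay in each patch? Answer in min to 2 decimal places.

91.83 min

Optimal t* satisfies g'(t*) = g(t*)/(T + t*).
g'(t) = 0.76·335·t^-0.24. Setting 0.76·335·t^-0.24 = 335·t^0.76/(29+t) gives 0.76(29+t) = t, so 0.24·t = 0.76×29.
t* = 0.76×29/0.24 = 91.83 min.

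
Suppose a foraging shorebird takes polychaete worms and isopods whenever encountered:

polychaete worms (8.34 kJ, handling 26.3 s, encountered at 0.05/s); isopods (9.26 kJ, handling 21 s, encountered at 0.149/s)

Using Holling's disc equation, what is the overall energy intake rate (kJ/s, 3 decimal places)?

R = (0.05×8.34 + 0.149×9.26) / (1 + 0.05×26.3 + 0.149×21) = 1.797/5.444 = 0.33 kJ/s.

0.330 kJ/s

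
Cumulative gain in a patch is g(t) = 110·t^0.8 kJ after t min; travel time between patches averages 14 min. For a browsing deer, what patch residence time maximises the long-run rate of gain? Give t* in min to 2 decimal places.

Optimal t* satisfies g'(t*) = g(t*)/(T + t*).
g'(t) = 0.8·110·t^-0.2. Setting 0.8·110·t^-0.2 = 110·t^0.8/(14+t) gives 0.8(14+t) = t, so 0.20·t = 0.8×14.
t* = 0.8×14/0.20 = 56 min.

56.00 min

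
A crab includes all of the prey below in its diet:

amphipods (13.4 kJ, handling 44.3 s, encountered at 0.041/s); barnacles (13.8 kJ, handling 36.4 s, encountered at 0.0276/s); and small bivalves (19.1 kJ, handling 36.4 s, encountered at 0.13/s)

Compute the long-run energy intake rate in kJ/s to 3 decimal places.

Energy encountered per unit search time: 0.041×13.4 + 0.0276×13.8 + 0.13×19.1 = 3.413 kJ/s.
Handling time per unit search time: 0.041×44.3 + 0.0276×36.4 + 0.13×36.4 = 7.553.
Rate = 3.413/(1 + 7.553) = 0.3991 kJ/s.

0.399 kJ/s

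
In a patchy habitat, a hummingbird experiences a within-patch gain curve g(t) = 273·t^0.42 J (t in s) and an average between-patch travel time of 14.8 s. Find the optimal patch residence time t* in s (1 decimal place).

Maximise g(t)/(T+t): set derivative to zero → g'(t)(T+t) = g(t).
g'(t) = 0.42·273·t^-0.58. Setting 0.42·273·t^-0.58 = 273·t^0.42/(14.8+t) gives 0.42(14.8+t) = t, so 0.58·t = 0.42×14.8.
t* = 0.42×14.8/0.58 = 10.72 s.

10.7 s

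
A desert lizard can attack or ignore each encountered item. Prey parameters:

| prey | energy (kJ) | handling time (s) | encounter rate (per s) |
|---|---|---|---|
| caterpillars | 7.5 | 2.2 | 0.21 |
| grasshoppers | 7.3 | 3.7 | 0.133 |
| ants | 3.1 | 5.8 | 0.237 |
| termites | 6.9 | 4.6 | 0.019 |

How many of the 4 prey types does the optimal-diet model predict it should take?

Rank by E/h (kJ/s): caterpillars 3.41, grasshoppers 1.97, termites 1.5, ants 0.534. Include each in turn until the next type's E/h falls below the running intake rate.
Rate on top 1: 1.077. grasshoppers: 1.97 > 1.077 → include.
Rate on top 2: 1.303. termites: 1.5 > 1.303 → include.
Rate on top 3: 1.311. ants: 0.534 < 1.311 → exclude; stop.
Optimal diet: caterpillars, grasshoppers, termites — 3 of 4 types.

3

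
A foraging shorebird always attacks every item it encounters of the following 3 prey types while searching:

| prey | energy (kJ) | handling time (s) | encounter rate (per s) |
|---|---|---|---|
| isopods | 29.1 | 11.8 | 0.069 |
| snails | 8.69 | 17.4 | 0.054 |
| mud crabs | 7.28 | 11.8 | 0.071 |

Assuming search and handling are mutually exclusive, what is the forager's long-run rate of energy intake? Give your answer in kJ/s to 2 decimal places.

Energy encountered per unit search time: 0.069×29.1 + 0.054×8.69 + 0.071×7.28 = 2.994 kJ/s.
Handling time per unit search time: 0.069×11.8 + 0.054×17.4 + 0.071×11.8 = 2.592.
Rate = 2.994/(1 + 2.592) = 0.8336 kJ/s.

0.83 kJ/s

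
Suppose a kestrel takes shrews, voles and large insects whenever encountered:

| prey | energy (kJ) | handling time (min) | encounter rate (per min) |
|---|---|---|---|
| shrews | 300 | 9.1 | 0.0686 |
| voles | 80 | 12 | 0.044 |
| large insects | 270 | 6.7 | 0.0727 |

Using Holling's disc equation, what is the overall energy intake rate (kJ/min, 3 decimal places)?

16.568 kJ/min

R = (0.0686×300 + 0.044×80 + 0.0727×270) / (1 + 0.0686×9.1 + 0.044×12 + 0.0727×6.7) = 43.73/2.639 = 16.57 kJ/min.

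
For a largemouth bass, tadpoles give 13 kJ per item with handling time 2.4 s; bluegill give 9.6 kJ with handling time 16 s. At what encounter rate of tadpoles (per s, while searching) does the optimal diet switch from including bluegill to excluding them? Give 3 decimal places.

Drop bluegill once their profitability E₂/h₂ falls below the rate achievable on tadpoles alone: E₂/h₂ = λE₁/(1 + λh₁).
Solve for λ: λE₁h₂ = E₂(1 + λh₁) → λ(E₁h₂ − E₂h₁) = E₂ → λ = E₂/(E₁h₂ − E₂h₁).
λ = 9.6/(13×16 − 9.6×2.4) = 9.6/185 = 0.0519 per s.

0.052 per s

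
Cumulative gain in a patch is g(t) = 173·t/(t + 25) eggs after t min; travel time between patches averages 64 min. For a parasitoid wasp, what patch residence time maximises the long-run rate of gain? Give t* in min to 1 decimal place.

Maximise g(t)/(T+t): set derivative to zero → g'(t)(T+t) = g(t).
g'(t) = 173·25/(t + 25)². Setting 173·25/(t+25)² = 173t/[(t+25)(64+t)] gives 25(64+t) = t(t+25), so t² = 25×64 = 1600.
t* = √1600 = 40 min.

40.0 min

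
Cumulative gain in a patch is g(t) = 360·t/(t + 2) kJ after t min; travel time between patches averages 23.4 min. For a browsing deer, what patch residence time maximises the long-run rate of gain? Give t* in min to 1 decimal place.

6.8 min

By the marginal value theorem, leave when the instantaneous gain rate g'(t) equals the habitat-wide average g(t)/(T + t).
g'(t) = 360·2/(t + 2)². Setting 360·2/(t+2)² = 360t/[(t+2)(23.4+t)] gives 2(23.4+t) = t(t+2), so t² = 2×23.4 = 46.8.
t* = √46.8 = 6.841 min.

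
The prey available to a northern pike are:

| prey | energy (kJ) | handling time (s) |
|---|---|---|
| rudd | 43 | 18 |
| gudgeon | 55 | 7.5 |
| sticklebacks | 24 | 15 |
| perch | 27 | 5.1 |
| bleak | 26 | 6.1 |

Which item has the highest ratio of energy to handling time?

In descending order of E/h:
gudgeon: 55/7.5 = 7.33 kJ/s
perch: 27/5.1 = 5.29 kJ/s
bleak: 26/6.1 = 4.26 kJ/s
rudd: 43/18 = 2.39 kJ/s
sticklebacks: 24/15 = 1.6 kJ/s

gudgeon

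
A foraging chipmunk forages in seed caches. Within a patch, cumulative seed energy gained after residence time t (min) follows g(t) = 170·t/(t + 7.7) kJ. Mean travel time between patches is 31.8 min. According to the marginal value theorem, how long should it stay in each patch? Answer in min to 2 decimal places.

15.65 min

Optimal t* satisfies g'(t*) = g(t*)/(T + t*).
g'(t) = 170·7.7/(t + 7.7)². Setting 170·7.7/(t+7.7)² = 170t/[(t+7.7)(31.8+t)] gives 7.7(31.8+t) = t(t+7.7), so t² = 7.7×31.8 = 244.9.
t* = √244.9 = 15.65 min.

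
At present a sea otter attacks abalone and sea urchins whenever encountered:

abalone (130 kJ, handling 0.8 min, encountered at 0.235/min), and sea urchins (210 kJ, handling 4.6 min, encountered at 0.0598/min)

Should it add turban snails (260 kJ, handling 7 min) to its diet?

Yes

Intake rate on the current diet: R = (0.235×130 + 0.0598×210) / (1 + 0.235×0.8 + 0.0598×4.6) = 43.11/1.463 = 29.46 kJ/min.
Profitability of turban snails: 260/7 = 37.14 kJ/min.
37.14 > 29.46, so adding turban snails raises the average — include it.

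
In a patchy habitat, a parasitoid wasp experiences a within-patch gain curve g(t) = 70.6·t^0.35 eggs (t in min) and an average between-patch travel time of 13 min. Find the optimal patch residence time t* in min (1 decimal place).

7.0 min

By the marginal value theorem, leave when the instantaneous gain rate g'(t) equals the habitat-wide average g(t)/(T + t).
g'(t) = 0.35·70.6·t^-0.65. Setting 0.35·70.6·t^-0.65 = 70.6·t^0.35/(13+t) gives 0.35(13+t) = t, so 0.65·t = 0.35×13.
t* = 0.35×13/0.65 = 7 min.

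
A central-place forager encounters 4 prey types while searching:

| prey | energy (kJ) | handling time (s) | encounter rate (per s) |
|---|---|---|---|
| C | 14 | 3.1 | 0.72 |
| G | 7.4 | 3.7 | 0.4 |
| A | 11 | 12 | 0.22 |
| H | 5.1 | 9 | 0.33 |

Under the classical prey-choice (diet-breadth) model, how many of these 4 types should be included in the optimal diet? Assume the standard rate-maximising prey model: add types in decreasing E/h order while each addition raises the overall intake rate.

E/h in descending order: C 4.52, G 2, A 0.917, H 0.567 kJ/s. The optimal diet is the largest prefix of this list for which every included type satisfies E_i/h_i > R on the types above it.
Rate on top 1: 3.119. G: 2 < 3.119 → exclude; stop.
Optimal diet: C — 1 of 4 types.

1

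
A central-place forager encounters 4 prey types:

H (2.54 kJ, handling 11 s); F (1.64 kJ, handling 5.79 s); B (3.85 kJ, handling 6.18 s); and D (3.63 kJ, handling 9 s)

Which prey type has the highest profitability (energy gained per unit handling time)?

B

Profitability E/h (kJ/s): H = 2.54/11 = 0.231, F = 1.64/5.79 = 0.283, B = 3.85/6.18 = 0.623, D = 3.63/9 = 0.403.
Ranked: B > D > F > H.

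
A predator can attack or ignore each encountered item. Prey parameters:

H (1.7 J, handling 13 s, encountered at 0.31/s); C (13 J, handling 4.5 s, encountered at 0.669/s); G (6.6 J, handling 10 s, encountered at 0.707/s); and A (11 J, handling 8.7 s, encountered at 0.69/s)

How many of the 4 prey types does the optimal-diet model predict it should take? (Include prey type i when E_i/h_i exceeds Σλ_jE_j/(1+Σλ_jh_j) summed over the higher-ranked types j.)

1

Rank by E/h (J/s): C 2.89, A 1.26, G 0.66, H 0.131. Include each in turn until the next type's E/h falls below the running intake rate.
Rate on top 1: 2.169. A: 1.26 < 2.169 → exclude; stop.
Optimal diet: C — 1 of 4 types.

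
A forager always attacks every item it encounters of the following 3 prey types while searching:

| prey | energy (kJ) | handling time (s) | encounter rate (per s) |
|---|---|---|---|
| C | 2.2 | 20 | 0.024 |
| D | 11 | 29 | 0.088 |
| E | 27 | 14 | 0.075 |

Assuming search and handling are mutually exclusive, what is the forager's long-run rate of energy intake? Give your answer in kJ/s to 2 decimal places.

0.60 kJ/s

Energy encountered per unit search time: 0.024×2.2 + 0.088×11 + 0.075×27 = 3.046 kJ/s.
Handling time per unit search time: 0.024×20 + 0.088×29 + 0.075×14 = 4.082.
Rate = 3.046/(1 + 4.082) = 0.5993 kJ/s.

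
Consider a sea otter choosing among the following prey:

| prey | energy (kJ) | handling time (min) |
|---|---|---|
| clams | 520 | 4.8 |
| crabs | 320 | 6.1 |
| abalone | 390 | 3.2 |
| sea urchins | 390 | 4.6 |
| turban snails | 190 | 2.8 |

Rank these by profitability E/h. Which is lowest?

Profitability E/h (kJ/min): clams = 520/4.8 = 108, crabs = 320/6.1 = 52.5, abalone = 390/3.2 = 122, sea urchins = 390/4.6 = 84.8, turban snails = 190/2.8 = 67.9.
Ranked: abalone > clams > sea urchins > turban snails > crabs.

crabs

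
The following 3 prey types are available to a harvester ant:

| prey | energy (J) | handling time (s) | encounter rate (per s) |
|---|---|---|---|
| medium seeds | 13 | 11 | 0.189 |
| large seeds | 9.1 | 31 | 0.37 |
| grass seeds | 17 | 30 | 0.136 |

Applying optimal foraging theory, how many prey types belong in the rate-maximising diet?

E/h in descending order: medium seeds 1.18, grass seeds 0.567, large seeds 0.294 J/s. The optimal diet is the largest prefix of this list for which every included type satisfies E_i/h_i > R on the types above it.
Rate on top 1: 0.798. grass seeds: 0.567 < 0.798 → exclude; stop.
Optimal diet: medium seeds — 1 of 3 types.

1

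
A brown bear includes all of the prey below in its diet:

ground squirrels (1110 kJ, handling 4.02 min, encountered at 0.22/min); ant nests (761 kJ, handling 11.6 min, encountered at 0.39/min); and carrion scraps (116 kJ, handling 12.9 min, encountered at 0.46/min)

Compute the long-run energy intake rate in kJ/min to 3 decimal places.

R = Σλ_iE_i / (1 + Σλ_ih_i)
Numerator: 0.22×1110 + 0.39×761 + 0.46×116 = 594.4
Denominator: 1 + 0.22×4.02 + 0.39×11.6 + 0.46×12.9 = 12.34
R = 594.4/12.34 = 48.16 kJ/min

48.155 kJ/min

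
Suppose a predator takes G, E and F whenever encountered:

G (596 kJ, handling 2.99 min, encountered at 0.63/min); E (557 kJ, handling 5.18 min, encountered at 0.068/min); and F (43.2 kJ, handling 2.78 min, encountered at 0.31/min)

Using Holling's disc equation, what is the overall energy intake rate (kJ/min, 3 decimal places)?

R = Σλ_iE_i / (1 + Σλ_ih_i)
Numerator: 0.63×596 + 0.068×557 + 0.31×43.2 = 426.7
Denominator: 1 + 0.63×2.99 + 0.068×5.18 + 0.31×2.78 = 4.098
R = 426.7/4.098 = 104.1 kJ/min

104.142 kJ/min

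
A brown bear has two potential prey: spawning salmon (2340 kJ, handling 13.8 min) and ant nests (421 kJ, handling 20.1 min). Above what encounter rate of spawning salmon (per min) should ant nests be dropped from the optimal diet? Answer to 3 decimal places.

Drop ant nests once their profitability E₂/h₂ falls below the rate achievable on spawning salmon alone: E₂/h₂ = λE₁/(1 + λh₁).
Solve for λ: λE₁h₂ = E₂(1 + λh₁) → λ(E₁h₂ − E₂h₁) = E₂ → λ = E₂/(E₁h₂ − E₂h₁).
λ = 421/(2340×20.1 − 421×13.8) = 421/4.122e+04 = 0.01021 per min.

0.010 per min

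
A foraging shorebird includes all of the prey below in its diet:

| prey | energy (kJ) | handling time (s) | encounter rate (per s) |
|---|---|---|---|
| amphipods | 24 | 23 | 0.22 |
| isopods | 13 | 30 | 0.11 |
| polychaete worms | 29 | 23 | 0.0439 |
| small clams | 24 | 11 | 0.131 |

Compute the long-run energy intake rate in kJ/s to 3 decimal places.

0.942 kJ/s

Energy encountered per unit search time: 0.22×24 + 0.11×13 + 0.0439×29 + 0.131×24 = 11.13 kJ/s.
Handling time per unit search time: 0.22×23 + 0.11×30 + 0.0439×23 + 0.131×11 = 10.81.
Rate = 11.13/(1 + 10.81) = 0.9421 kJ/s.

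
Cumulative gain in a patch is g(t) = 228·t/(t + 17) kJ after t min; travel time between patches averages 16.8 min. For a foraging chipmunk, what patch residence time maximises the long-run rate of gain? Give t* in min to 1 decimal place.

Optimal t* satisfies g'(t*) = g(t*)/(T + t*).
g'(t) = 228·17/(t + 17)². Setting 228·17/(t+17)² = 228t/[(t+17)(16.8+t)] gives 17(16.8+t) = t(t+17), so t² = 17×16.8 = 285.6.
t* = √285.6 = 16.9 min.

16.9 min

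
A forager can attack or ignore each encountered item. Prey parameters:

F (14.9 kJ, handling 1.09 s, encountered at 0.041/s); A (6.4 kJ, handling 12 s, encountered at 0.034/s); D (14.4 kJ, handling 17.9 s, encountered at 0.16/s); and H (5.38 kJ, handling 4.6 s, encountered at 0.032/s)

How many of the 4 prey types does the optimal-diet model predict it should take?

Rank by E/h (kJ/s): F 13.7, H 1.17, D 0.804, A 0.533. Include each in turn until the next type's E/h falls below the running intake rate.
Rate on top 1: 0.5848. H: 1.17 > 0.5848 → include.
Rate on top 2: 0.657. D: 0.804 > 0.657 → include.
Rate on top 3: 0.7611. A: 0.533 < 0.7611 → exclude; stop.
Optimal diet: F, H, D — 3 of 4 types.

3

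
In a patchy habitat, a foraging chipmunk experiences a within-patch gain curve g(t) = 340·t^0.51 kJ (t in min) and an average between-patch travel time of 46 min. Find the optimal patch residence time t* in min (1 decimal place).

Optimal t* satisfies g'(t*) = g(t*)/(T + t*).
g'(t) = 0.51·340·t^-0.49. Setting 0.51·340·t^-0.49 = 340·t^0.51/(46+t) gives 0.51(46+t) = t, so 0.49·t = 0.51×46.
t* = 0.51×46/0.49 = 47.88 min.

47.9 min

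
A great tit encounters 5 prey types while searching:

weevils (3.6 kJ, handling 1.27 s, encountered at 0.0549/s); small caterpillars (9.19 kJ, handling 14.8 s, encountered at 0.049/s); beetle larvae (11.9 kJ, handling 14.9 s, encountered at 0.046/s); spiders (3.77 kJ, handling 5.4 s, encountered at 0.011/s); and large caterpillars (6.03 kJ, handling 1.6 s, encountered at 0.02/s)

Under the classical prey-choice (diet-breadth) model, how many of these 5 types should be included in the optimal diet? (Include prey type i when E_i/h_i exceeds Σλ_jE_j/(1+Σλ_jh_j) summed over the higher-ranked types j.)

Rank by E/h (kJ/s): large caterpillars 3.77, weevils 2.83, beetle larvae 0.799, spiders 0.698, small caterpillars 0.621. Include each in turn until the next type's E/h falls below the running intake rate.
Rate on top 1: 0.1169. weevils: 2.83 > 0.1169 → include.
Rate on top 2: 0.2889. beetle larvae: 0.799 > 0.2889 → include.
Rate on top 3: 0.4844. spiders: 0.698 > 0.4844 → include.
Rate on top 4: 0.4913. small caterpillars: 0.621 > 0.4913 → include.
Optimal diet: large caterpillars, weevils, beetle larvae, spiders, small caterpillars — 5 of 5 types.

5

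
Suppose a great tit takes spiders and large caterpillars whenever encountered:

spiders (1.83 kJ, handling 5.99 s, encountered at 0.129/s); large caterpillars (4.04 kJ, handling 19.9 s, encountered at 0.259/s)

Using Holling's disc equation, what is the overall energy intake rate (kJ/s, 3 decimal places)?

0.185 kJ/s

R = Σλ_iE_i / (1 + Σλ_ih_i)
Numerator: 0.129×1.83 + 0.259×4.04 = 1.282
Denominator: 1 + 0.129×5.99 + 0.259×19.9 = 6.927
R = 1.282/6.927 = 0.1851 kJ/s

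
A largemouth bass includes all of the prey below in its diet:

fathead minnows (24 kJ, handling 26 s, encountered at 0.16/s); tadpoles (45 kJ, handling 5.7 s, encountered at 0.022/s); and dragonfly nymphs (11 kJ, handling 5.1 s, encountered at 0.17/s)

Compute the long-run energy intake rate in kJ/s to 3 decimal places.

R = Σλ_iE_i / (1 + Σλ_ih_i)
Numerator: 0.16×24 + 0.022×45 + 0.17×11 = 6.7
Denominator: 1 + 0.16×26 + 0.022×5.7 + 0.17×5.1 = 6.152
R = 6.7/6.152 = 1.089 kJ/s

1.089 kJ/s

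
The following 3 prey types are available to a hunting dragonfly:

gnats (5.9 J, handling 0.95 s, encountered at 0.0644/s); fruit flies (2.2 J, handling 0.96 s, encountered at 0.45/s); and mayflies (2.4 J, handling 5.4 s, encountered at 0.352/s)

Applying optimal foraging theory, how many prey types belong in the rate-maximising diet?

Profitabilities (E/h, J/s): gnats 6.21, fruit flies 2.29, mayflies 0.444. Add prey in this order while the next type's profitability exceeds the intake rate on those already taken.
Rate on top 1: 0.3581. fruit flies: 2.29 > 0.3581 → include.
Rate on top 2: 0.9175. mayflies: 0.444 < 0.9175 → exclude; stop.
Optimal diet: gnats, fruit flies — 2 of 3 types.

2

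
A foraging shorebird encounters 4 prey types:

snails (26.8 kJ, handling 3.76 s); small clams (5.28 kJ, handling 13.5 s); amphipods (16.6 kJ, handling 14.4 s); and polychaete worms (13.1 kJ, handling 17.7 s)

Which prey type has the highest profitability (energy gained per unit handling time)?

snails

Profitability E/h (kJ/s): snails = 26.8/3.76 = 7.13, small clams = 5.28/13.5 = 0.391, amphipods = 16.6/14.4 = 1.15, polychaete worms = 13.1/17.7 = 0.74.
Ranked: snails > amphipods > polychaete worms > small clams.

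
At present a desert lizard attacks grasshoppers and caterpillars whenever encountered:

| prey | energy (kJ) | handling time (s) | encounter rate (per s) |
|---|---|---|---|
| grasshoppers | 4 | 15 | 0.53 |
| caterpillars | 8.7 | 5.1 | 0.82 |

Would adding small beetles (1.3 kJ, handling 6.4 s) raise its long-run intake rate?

No

Intake rate on the current diet: R = (0.53×4 + 0.82×8.7) / (1 + 0.53×15 + 0.82×5.1) = 9.254/13.13 = 0.7047 kJ/s.
small beetles: E/h = 1.3/6.4 = 0.2031 kJ/s.
Since 0.2031 < R, time spent handling small beetles is better spent searching.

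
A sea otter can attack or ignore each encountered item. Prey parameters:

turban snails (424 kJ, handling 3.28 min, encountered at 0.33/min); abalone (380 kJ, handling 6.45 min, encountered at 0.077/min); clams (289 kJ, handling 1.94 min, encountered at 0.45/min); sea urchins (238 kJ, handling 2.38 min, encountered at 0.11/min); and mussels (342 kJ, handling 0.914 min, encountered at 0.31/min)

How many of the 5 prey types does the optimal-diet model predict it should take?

Rank by E/h (kJ/min): mussels 374, clams 149, turban snails 129, sea urchins 100, abalone 58.9. Include each in turn until the next type's E/h falls below the running intake rate.
Rate on top 1: 82.61. clams: 149 > 82.61 → include.
Rate on top 2: 109.5. turban snails: 129 > 109.5 → include.
Rate on top 3: 116.1. sea urchins: 100 < 116.1 → exclude; stop.
Optimal diet: mussels, clams, turban snails — 3 of 5 types.

3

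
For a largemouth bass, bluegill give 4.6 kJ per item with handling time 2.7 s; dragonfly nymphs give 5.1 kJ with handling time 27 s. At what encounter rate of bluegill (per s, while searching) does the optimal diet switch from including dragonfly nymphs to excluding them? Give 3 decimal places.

At the threshold, the rate on bluegill alone equals the profitability of dragonfly nymphs: λ·4.6/(1 + λ·2.7) = 5.1/27 = 0.1889.
Rearranging, λ(4.6 − 0.1889×2.7) = 0.1889, so λ = 0.1889/4.09 = 0.04618 per s.

0.046 per s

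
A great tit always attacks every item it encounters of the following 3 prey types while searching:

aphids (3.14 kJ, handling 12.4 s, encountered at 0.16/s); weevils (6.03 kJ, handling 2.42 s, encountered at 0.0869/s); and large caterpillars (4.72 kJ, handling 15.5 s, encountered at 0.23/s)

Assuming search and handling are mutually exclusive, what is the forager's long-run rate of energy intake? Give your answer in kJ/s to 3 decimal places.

Energy encountered per unit search time: 0.16×3.14 + 0.0869×6.03 + 0.23×4.72 = 2.112 kJ/s.
Handling time per unit search time: 0.16×12.4 + 0.0869×2.42 + 0.23×15.5 = 5.759.
Rate = 2.112/(1 + 5.759) = 0.3125 kJ/s.

0.312 kJ/s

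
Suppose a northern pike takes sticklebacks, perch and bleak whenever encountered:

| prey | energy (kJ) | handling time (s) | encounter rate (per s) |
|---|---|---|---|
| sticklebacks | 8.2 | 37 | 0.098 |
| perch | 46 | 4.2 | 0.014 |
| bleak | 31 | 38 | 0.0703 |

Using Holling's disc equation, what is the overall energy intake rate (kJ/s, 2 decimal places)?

R = Σλ_iE_i / (1 + Σλ_ih_i)
Numerator: 0.098×8.2 + 0.014×46 + 0.0703×31 = 3.627
Denominator: 1 + 0.098×37 + 0.014×4.2 + 0.0703×38 = 7.356
R = 3.627/7.356 = 0.493 kJ/s

0.49 kJ/s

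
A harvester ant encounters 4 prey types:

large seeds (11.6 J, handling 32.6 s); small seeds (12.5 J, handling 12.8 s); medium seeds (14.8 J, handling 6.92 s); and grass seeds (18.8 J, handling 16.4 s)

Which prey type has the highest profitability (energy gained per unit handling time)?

In descending order of E/h:
medium seeds: 14.8/6.92 = 2.14 J/s
grass seeds: 18.8/16.4 = 1.15 J/s
small seeds: 12.5/12.8 = 0.977 J/s
large seeds: 11.6/32.6 = 0.356 J/s

medium seeds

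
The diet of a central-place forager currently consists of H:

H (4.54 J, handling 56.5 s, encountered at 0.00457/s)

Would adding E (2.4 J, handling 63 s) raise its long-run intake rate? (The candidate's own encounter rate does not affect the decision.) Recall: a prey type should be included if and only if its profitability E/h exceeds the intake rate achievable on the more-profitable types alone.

Intake rate on the current diet: R = (0.00457×4.54) / (1 + 0.00457×56.5) = 0.02075/1.258 = 0.01649 J/s.
E: E/h = 2.4/63 = 0.0381 J/s.
Since 0.0381 > R, including E increases the long-run rate.

Yes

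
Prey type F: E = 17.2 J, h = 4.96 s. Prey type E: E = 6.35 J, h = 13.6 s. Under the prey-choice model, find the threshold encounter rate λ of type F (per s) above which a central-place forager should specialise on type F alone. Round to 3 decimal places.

Drop type E once their profitability E₂/h₂ falls below the rate achievable on type F alone: E₂/h₂ = λE₁/(1 + λh₁).
Solve for λ: λE₁h₂ = E₂(1 + λh₁) → λ(E₁h₂ − E₂h₁) = E₂ → λ = E₂/(E₁h₂ − E₂h₁).
λ = 6.35/(17.2×13.6 − 6.35×4.96) = 6.35/202.4 = 0.03137 per s.

0.031 per s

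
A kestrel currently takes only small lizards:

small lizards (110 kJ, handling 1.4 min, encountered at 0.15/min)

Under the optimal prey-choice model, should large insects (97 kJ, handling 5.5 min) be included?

Yes

Intake rate on the current diet: R = (0.15×110) / (1 + 0.15×1.4) = 16.5/1.21 = 13.64 kJ/min.
large insects: E/h = 97/5.5 = 17.64 kJ/min.
17.64 > 13.64, so adding large insects raises the average — include it.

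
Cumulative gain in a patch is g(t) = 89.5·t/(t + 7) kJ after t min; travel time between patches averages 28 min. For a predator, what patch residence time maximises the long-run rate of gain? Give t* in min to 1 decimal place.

Optimal t* satisfies g'(t*) = g(t*)/(T + t*).
g'(t) = 89.5·7/(t + 7)². Setting 89.5·7/(t+7)² = 89.5t/[(t+7)(28+t)] gives 7(28+t) = t(t+7), so t² = 7×28 = 196.
t* = √196 = 14 min.

14.0 min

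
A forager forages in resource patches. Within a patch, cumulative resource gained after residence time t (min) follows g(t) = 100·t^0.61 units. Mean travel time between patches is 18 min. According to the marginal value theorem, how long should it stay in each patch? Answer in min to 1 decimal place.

By the marginal value theorem, leave when the instantaneous gain rate g'(t) equals the habitat-wide average g(t)/(T + t).
g'(t) = 0.61·100·t^-0.39. Setting 0.61·100·t^-0.39 = 100·t^0.61/(18+t) gives 0.61(18+t) = t, so 0.39·t = 0.61×18.
t* = 0.61×18/0.39 = 28.15 min.

28.2 min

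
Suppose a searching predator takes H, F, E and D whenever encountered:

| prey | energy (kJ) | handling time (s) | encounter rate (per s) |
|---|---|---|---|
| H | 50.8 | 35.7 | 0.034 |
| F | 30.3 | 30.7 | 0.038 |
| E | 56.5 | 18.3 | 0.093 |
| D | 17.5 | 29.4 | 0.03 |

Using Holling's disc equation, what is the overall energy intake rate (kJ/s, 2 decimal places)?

1.45 kJ/s

R = Σλ_iE_i / (1 + Σλ_ih_i)
Numerator: 0.034×50.8 + 0.038×30.3 + 0.093×56.5 + 0.03×17.5 = 8.658
Denominator: 1 + 0.034×35.7 + 0.038×30.7 + 0.093×18.3 + 0.03×29.4 = 5.964
R = 8.658/5.964 = 1.452 kJ/s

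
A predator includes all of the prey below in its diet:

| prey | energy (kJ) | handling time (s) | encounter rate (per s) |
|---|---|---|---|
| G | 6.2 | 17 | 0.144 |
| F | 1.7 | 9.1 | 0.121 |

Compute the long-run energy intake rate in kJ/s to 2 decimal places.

0.24 kJ/s

R = Σλ_iE_i / (1 + Σλ_ih_i)
Numerator: 0.144×6.2 + 0.121×1.7 = 1.099
Denominator: 1 + 0.144×17 + 0.121×9.1 = 4.549
R = 1.099/4.549 = 0.2415 kJ/s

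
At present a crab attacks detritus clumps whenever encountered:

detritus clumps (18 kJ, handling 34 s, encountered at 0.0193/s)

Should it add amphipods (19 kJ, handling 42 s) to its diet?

Yes

Intake rate on the current diet: R = (0.0193×18) / (1 + 0.0193×34) = 0.3474/1.656 = 0.2098 kJ/s.
amphipods: E/h = 19/42 = 0.4524 kJ/s.
0.4524 > 0.2098, so adding amphipods raises the average — include it.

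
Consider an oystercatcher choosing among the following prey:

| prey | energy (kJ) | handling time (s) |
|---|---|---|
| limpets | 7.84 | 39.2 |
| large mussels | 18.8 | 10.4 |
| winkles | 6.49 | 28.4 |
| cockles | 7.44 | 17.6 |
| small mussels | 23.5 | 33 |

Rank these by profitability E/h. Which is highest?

large mussels

In descending order of E/h:
large mussels: 18.8/10.4 = 1.81 kJ/s
small mussels: 23.5/33 = 0.712 kJ/s
cockles: 7.44/17.6 = 0.423 kJ/s
winkles: 6.49/28.4 = 0.229 kJ/s
limpets: 7.84/39.2 = 0.2 kJ/s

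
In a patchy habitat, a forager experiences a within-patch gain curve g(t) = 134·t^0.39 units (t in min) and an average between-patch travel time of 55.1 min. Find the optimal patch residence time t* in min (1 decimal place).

Optimal t* satisfies g'(t*) = g(t*)/(T + t*).
g'(t) = 0.39·134·t^-0.61. Setting 0.39·134·t^-0.61 = 134·t^0.39/(55.1+t) gives 0.39(55.1+t) = t, so 0.61·t = 0.39×55.1.
t* = 0.39×55.1/0.61 = 35.23 min.

35.2 min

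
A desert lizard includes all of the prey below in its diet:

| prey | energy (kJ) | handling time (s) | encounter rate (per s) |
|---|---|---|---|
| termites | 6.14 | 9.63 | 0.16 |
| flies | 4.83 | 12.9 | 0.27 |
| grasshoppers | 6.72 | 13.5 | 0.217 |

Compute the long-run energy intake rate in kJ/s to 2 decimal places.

0.42 kJ/s

R = Σλ_iE_i / (1 + Σλ_ih_i)
Numerator: 0.16×6.14 + 0.27×4.83 + 0.217×6.72 = 3.745
Denominator: 1 + 0.16×9.63 + 0.27×12.9 + 0.217×13.5 = 8.953
R = 3.745/8.953 = 0.4183 kJ/s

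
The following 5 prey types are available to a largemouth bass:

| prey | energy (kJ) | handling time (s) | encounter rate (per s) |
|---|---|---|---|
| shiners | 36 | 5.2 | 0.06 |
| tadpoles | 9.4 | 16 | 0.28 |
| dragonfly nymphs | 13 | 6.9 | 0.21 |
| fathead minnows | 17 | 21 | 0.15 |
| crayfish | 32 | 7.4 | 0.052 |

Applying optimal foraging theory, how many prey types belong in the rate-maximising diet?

2

E/h in descending order: shiners 6.92, crayfish 4.32, dragonfly nymphs 1.88, fathead minnows 0.81, tadpoles 0.588 kJ/s. The optimal diet is the largest prefix of this list for which every included type satisfies E_i/h_i > R on the types above it.
Rate on top 1: 1.646. crayfish: 4.32 > 1.646 → include.
Rate on top 2: 2.254. dragonfly nymphs: 1.88 < 2.254 → exclude; stop.
Optimal diet: shiners, crayfish — 2 of 5 types.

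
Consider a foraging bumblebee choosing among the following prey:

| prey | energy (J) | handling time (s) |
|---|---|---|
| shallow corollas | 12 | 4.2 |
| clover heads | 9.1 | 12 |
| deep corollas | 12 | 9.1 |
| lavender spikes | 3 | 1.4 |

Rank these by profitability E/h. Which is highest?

shallow corollas

In descending order of E/h:
shallow corollas: 12/4.2 = 2.86 J/s
lavender spikes: 3/1.4 = 2.14 J/s
deep corollas: 12/9.1 = 1.32 J/s
clover heads: 9.1/12 = 0.758 J/s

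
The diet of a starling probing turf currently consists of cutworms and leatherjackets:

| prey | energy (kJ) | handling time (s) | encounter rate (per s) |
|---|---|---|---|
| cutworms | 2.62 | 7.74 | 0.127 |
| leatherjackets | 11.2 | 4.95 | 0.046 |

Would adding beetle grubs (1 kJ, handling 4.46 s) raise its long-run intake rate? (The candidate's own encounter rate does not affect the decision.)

Current rate: (0.127×2.62 + 0.046×11.2)/(1 + 0.127×7.74 + 0.046×4.95) = 0.3836 kJ/s.
beetle grubs: E/h = 1/4.46 = 0.2242 kJ/s.
Since 0.2242 < R, time spent handling beetle grubs is better spent searching.

No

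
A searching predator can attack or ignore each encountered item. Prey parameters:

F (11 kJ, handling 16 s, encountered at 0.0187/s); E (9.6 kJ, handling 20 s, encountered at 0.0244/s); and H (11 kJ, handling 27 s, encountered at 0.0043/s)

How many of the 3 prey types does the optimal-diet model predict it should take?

E/h in descending order: F 0.688, E 0.48, H 0.407 kJ/s. The optimal diet is the largest prefix of this list for which every included type satisfies E_i/h_i > R on the types above it.
Rate on top 1: 0.1583. E: 0.48 > 0.1583 → include.
Rate on top 2: 0.2462. H: 0.407 > 0.2462 → include.
Optimal diet: F, E, H — 3 of 3 types.

3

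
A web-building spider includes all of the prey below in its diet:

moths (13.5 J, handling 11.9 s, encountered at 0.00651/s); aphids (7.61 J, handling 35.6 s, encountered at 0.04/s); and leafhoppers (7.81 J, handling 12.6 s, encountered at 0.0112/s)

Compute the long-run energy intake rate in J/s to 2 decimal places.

0.18 J/s

R = Σλ_iE_i / (1 + Σλ_ih_i)
Numerator: 0.00651×13.5 + 0.04×7.61 + 0.0112×7.81 = 0.4798
Denominator: 1 + 0.00651×11.9 + 0.04×35.6 + 0.0112×12.6 = 2.643
R = 0.4798/2.643 = 0.1815 J/s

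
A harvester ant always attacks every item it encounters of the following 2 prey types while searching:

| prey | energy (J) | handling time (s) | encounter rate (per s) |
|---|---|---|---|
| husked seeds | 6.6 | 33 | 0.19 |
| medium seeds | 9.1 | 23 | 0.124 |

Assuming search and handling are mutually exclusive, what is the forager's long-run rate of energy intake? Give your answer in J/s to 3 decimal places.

0.235 J/s

R = (0.19×6.6 + 0.124×9.1) / (1 + 0.19×33 + 0.124×23) = 2.382/10.12 = 0.2354 J/s.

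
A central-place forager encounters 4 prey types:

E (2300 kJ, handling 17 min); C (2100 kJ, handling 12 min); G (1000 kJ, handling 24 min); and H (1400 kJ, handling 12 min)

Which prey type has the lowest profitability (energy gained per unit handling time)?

G

Profitability E/h (kJ/min): E = 2300/17 = 135, C = 2100/12 = 175, G = 1000/24 = 41.7, H = 1400/12 = 117.
Ranked: C > E > H > G.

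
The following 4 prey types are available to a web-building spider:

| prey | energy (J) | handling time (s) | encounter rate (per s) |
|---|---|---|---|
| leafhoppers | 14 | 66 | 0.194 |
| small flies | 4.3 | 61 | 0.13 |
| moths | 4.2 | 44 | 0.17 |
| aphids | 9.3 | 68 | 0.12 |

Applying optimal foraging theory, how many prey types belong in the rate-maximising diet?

1

Rank by E/h (J/s): leafhoppers 0.212, aphids 0.137, moths 0.0955, small flies 0.0705. Include each in turn until the next type's E/h falls below the running intake rate.
Rate on top 1: 0.1968. aphids: 0.137 < 0.1968 → exclude; stop.
Optimal diet: leafhoppers — 1 of 4 types.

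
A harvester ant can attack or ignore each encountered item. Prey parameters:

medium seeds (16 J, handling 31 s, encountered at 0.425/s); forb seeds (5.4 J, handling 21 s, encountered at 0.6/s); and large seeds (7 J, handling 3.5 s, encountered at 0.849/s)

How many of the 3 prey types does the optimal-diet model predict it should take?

Rank by E/h (J/s): large seeds 2, medium seeds 0.516, forb seeds 0.257. Include each in turn until the next type's E/h falls below the running intake rate.
Rate on top 1: 1.496. medium seeds: 0.516 < 1.496 → exclude; stop.
Optimal diet: large seeds — 1 of 3 types.

1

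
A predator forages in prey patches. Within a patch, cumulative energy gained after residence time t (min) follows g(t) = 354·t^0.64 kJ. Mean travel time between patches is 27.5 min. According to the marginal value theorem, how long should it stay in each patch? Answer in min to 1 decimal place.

48.9 min

Maximise g(t)/(T+t): set derivative to zero → g'(t)(T+t) = g(t).
g'(t) = 0.64·354·t^-0.36. Setting 0.64·354·t^-0.36 = 354·t^0.64/(27.5+t) gives 0.64(27.5+t) = t, so 0.36·t = 0.64×27.5.
t* = 0.64×27.5/0.36 = 48.89 min.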